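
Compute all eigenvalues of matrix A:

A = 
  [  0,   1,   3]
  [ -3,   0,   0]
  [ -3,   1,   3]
λ = 0, (3 + i√39)/2, (3 - i√39)/2  (≈ 0, 1.5 + 3.122i, 1.5 - 3.122i)

Characteristic polynomial: det(λI - A) = λ³ - 3λ² + 12λ
The constant term is 0, so λ = 0 is a root: p(λ) = λ(λ² - 3λ + 12)
λ² - 3λ + 12 = 0  ⇒  λ = (3 ± √((-3)² - 4·(12)))/2 = (3 ± √(-39))/2
  = (3 + i√39)/2,  (3 - i√39)/2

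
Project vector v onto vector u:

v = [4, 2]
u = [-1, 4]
proj_u(v) = [-4/17, 16/17]

v·u = (4)(-1) + (2)(4) = 4
u·u = (-1)² + (4)² = 17
proj_u(v) = (v·u / u·u) × u = (4/17) × u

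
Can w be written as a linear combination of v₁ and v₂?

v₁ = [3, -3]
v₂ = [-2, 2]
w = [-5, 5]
Yes

Form the augmented matrix and row-reduce:
[v₁|v₂|w] = 
  [  3,  -2,  -5]
  [ -3,   2,   5]
R2 → R2 + (1)·R1
REF = 
  [  3,  -2,  -5]
  [  0,   0,   0]

No row of the form [0 0 | nonzero], so the system is consistent. Back-substitution gives c₁ = -5/3, c₂ = 0: w = (-5/3)·v₁ + (0)·v₂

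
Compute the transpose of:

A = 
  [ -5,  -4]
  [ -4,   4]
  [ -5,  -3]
Aᵀ = 
  [ -5,  -4,  -5]
  [ -4,   4,  -3]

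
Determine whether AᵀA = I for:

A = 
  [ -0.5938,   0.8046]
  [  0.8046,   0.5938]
Yes

AᵀA = 
  [  1,   0]
  [  0,   1]
≈ I (equal to I up to the 4-dp rounding of the entries)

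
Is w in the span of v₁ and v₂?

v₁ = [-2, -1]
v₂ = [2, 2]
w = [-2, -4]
Yes

Form the augmented matrix and row-reduce:
[v₁|v₂|w] = 
  [ -2,   2,  -2]
  [ -1,   2,  -4]
R2 → R2 - (1/2)·R1
REF = 
  [ -2,   2,  -2]
  [  0,   1,  -3]

No row of the form [0 0 | nonzero], so the system is consistent. Back-substitution gives c₁ = -2, c₂ = -3: w = (-2)·v₁ + (-3)·v₂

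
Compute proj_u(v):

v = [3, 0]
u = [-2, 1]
v·u = (3)(-2) + (0)(1) = -6
u·u = (-2)² + (1)² = 5
proj_u(v) = (v·u / u·u) × u = (-6/5) × u

proj_u(v) = [12/5, -6/5]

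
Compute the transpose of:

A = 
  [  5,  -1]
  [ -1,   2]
Aᵀ = 
  [  5,  -1]
  [ -1,   2]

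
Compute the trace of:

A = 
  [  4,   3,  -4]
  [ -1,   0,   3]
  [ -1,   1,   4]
8

tr(A) = 4 + 0 + 4 = 8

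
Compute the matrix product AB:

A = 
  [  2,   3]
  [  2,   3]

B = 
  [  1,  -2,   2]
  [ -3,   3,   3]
AB = 
  [ -7,   5,  13]
  [ -7,   5,  13]

A is 2×2 and B is 2×3, so AB is 2×3. Each entry is (row of A)·(column of B):
AB[1,1] = (2)(1) + (3)(-3) = -7
AB[1,2] = (2)(-2) + (3)(3) = 5
AB[1,3] = (2)(2) + (3)(3) = 13
AB[2,1] = (2)(1) + (3)(-3) = -7
AB[2,2] = (2)(-2) + (3)(3) = 5
AB[2,3] = (2)(2) + (3)(3) = 13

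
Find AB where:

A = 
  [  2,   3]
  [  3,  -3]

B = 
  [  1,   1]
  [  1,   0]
AB = 
  [  5,   2]
  [  0,   3]

A is 2×2 and B is 2×2, so AB is 2×2. Each entry is (row of A)·(column of B):
AB[1,1] = (2)(1) + (3)(1) = 5
AB[1,2] = (2)(1) + (3)(0) = 2
AB[2,1] = (3)(1) + (-3)(1) = 0
AB[2,2] = (3)(1) + (-3)(0) = 3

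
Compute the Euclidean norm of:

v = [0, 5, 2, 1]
5.477

||v||₂ = √((0)² + (5)² + (2)² + (1)²) = √30 = 5.477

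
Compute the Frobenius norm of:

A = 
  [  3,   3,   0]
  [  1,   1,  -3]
||A||_F = 5.385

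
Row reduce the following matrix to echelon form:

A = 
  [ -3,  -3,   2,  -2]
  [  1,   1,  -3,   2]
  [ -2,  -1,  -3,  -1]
Row operations:
R2 → R2 + (1/3)·R1
R3 → R3 - (2/3)·R1
Swap R2 ↔ R3

Resulting echelon form:
REF = 
  [   -3,    -3,     2,    -2]
  [    0,     1, -13/3,   1/3]
  [    0,     0,  -7/3,   4/3]

Rank = 3 (number of non-zero pivot rows).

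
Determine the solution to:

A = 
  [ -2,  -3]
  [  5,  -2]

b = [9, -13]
x = [-3, -1]

Row reduce the augmented matrix [A|b]:
R2 → R2 + (5/2)·R1
REF = 
  [   -2,    -3,     9]
  [    0, -19/2,  19/2]

Back-substitution:
x₂ = (19/2) / (-19/2) = -1
x₁ = (9 - (-3)(-1)) / (-2) = -3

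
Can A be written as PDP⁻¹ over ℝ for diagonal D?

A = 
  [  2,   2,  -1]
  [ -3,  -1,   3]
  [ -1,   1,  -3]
No

Characteristic polynomial: det(λI - A) = λ³ + 2λ² - 3λ + 20
Testing integer divisors of the constant term: p(-4) = 0, so (λ + 4) is a factor:
p(λ) = (λ + 4)(λ² - 2λ + 5)
λ² - 2λ + 5 = 0  ⇒  λ = (2 ± √((-2)² - 4·(5)))/2 = (2 ± √(-16))/2
  = 1 + 2i,  1 - 2i
Eigenvalues: -4, 1 + 2i, 1 - 2i  (≈ -4, 1 + 2i, 1 - 2i)
Has complex eigenvalues (not diagonalizable over ℝ).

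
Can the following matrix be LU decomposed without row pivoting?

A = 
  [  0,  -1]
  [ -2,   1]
No.
A[1,1] = 0 but A[2,1] = -2 ≠ 0. Any LU with L unit lower triangular has (LU)[1,1] = U[1,1] and (LU)[2,1] = L[2,1]·U[1,1]; matching A forces U[1,1] = 0, which then forces (LU)[2,1] = 0 ≠ -2. A row swap (pivoting) is required.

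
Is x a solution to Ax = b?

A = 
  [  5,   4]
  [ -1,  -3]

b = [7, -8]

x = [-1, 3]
Yes

Ax = [7, -8] = b ✓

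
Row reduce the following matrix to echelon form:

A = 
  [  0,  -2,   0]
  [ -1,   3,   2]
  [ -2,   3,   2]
Row operations:
Swap R1 ↔ R2
R3 → R3 - (2)·R1
R3 → R3 - (3/2)·R2

Resulting echelon form:
REF = 
  [ -1,   3,   2]
  [  0,  -2,   0]
  [  0,   0,  -2]

Rank = 3 (number of non-zero pivot rows).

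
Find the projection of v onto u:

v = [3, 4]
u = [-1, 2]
proj_u(v) = [-1, 2]

v·u = (3)(-1) + (4)(2) = 5
u·u = (-1)² + (2)² = 5
proj_u(v) = (v·u / u·u) × u = (5/5) × u = (1) × u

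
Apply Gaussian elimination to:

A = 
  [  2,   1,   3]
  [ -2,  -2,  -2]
Row operations:
R2 → R2 + (1)·R1

Resulting echelon form:
REF = 
  [  2,   1,   3]
  [  0,  -1,   1]

Rank = 2 (number of non-zero pivot rows).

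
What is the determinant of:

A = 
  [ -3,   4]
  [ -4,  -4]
28

For a 2×2 matrix, det = ad - bc = (-3)(-4) - (4)(-4) = 28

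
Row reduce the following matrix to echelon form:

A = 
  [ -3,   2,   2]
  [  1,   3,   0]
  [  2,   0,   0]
Row operations:
R2 → R2 + (1/3)·R1
R3 → R3 + (2/3)·R1
R3 → R3 - (4/11)·R2

Resulting echelon form:
REF = 
  [   -3,     2,     2]
  [    0,  11/3,   2/3]
  [    0,     0, 12/11]

Rank = 3 (number of non-zero pivot rows).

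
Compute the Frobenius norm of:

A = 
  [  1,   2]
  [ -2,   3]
||A||_F = 4.243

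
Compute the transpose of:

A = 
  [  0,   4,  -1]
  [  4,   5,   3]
Aᵀ = 
  [  0,   4]
  [  4,   5]
  [ -1,   3]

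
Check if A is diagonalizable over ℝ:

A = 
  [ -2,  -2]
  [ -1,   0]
Yes

tr(A) = -2, det(A) = -2
Characteristic polynomial: λ² - tr(A)λ + det(A) = λ² + 2λ - 2
λ² + 2λ - 2 = 0  ⇒  λ = (-2 ± √((2)² - 4·(-2)))/2 = (-2 ± √(12))/2
  = -1 + √3,  -1 - √3
Eigenvalues: -1 + √3, -1 - √3  (≈ 0.7321, -2.732)
The two irrational eigenvalues are distinct (simple), so each has alg. mult. = geom. mult. = 1.
Sum of geometric multiplicities equals n, so A has n independent eigenvectors.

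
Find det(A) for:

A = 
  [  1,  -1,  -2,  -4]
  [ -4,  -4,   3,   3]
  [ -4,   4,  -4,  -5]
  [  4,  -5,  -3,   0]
Cofactor expansion along row 1: det(A) = a₁₁M₁₁ - a₁₂M₁₂ + a₁₃M₁₃ - a₁₄M₁₄

M₁₁ = det[[-4, 3, 3]; [4, -4, -5]; [-5, -3, 0]]
  = (-4)·((-4)(0) - (-5)(-3)) - (3)·((4)(0) - (-5)(-5)) + (3)·((4)(-3) - (-4)(-5))
  = (-4)(-15) - (3)(-25) + (3)(-32)
  = 39
M₁₂ = det[[-4, 3, 3]; [-4, -4, -5]; [4, -3, 0]]
  = (-4)·((-4)(0) - (-5)(-3)) - (3)·((-4)(0) - (-5)(4)) + (3)·((-4)(-3) - (-4)(4))
  = (-4)(-15) - (3)(20) + (3)(28)
  = 84
M₁₃ = det[[-4, -4, 3]; [-4, 4, -5]; [4, -5, 0]]
  = (-4)·((4)(0) - (-5)(-5)) - (-4)·((-4)(0) - (-5)(4)) + (3)·((-4)(-5) - (4)(4))
  = (-4)(-25) - (-4)(20) + (3)(4)
  = 192
M₁₄ = det[[-4, -4, 3]; [-4, 4, -4]; [4, -5, -3]]
  = (-4)·((4)(-3) - (-4)(-5)) - (-4)·((-4)(-3) - (-4)(4)) + (3)·((-4)(-5) - (4)(4))
  = (-4)(-32) - (-4)(28) + (3)(4)
  = 252

det(A) = (1)(39) - (-1)(84) + (-2)(192) - (-4)(252) = 747

det(A) = 747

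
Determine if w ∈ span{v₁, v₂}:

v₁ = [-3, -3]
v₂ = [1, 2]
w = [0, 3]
Yes

Form the augmented matrix and row-reduce:
[v₁|v₂|w] = 
  [ -3,   1,   0]
  [ -3,   2,   3]
R2 → R2 - (1)·R1
REF = 
  [ -3,   1,   0]
  [  0,   1,   3]

No row of the form [0 0 | nonzero], so the system is consistent. Back-substitution gives c₁ = 1, c₂ = 3: w = (1)·v₁ + (3)·v₂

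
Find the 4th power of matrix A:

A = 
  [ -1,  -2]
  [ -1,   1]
A^4 = 
  [  9,   0]
  [  0,   9]

A² = A·A:
A²[1,1] = (-1)(-1) + (-2)(-1) = 3
A²[1,2] = (-1)(-2) + (-2)(1) = 0
A²[2,1] = (-1)(-1) + (1)(-1) = 0
A²[2,2] = (-1)(-2) + (1)(1) = 3
A² = 
  [  3,   0]
  [  0,   3]

A^3 = A^2·A:
A^3[1,1] = (3)(-1) + (0)(-1) = -3
A^3[1,2] = (3)(-2) + (0)(1) = -6
A^3[2,1] = (0)(-1) + (3)(-1) = -3
A^3[2,2] = (0)(-2) + (3)(1) = 3
A^3 = 
  [ -3,  -6]
  [ -3,   3]

A^4 = A^3·A:
A^4[1,1] = (-3)(-1) + (-6)(-1) = 9
A^4[1,2] = (-3)(-2) + (-6)(1) = 0
A^4[2,1] = (-3)(-1) + (3)(-1) = 0
A^4[2,2] = (-3)(-2) + (3)(1) = 9
A^4 = 
  [  9,   0]
  [  0,   9]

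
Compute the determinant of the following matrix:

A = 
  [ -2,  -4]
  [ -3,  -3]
For a 2×2 matrix, det = ad - bc = (-2)(-3) - (-4)(-3) = -6

det(A) = -6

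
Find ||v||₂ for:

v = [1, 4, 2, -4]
6.083

||v||₂ = √((1)² + (4)² + (2)² + (-4)²) = √37 = 6.083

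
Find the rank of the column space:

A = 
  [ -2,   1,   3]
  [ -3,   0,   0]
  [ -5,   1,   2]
Row reduce:
R2 → R2 - (3/2)·R1
R3 → R3 - (5/2)·R1
R3 → R3 - (1)·R2
REF = 
  [  -2,    1,    3]
  [   0, -3/2, -9/2]
  [   0,    0,   -1]
Pivot columns: 1, 2, 3 → 3 pivots.
dim(Col(A)) = number of pivot columns = 3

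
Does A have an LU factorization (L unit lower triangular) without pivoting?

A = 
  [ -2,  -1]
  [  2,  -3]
Yes.
A[1,1] = -2 ≠ 0, so Gaussian elimination proceeds without a row swap: multiplier ℓ₂₁ = (2)/(-2) = -1, and U[2,2] = -3 - (-1)(-1) = -4.
L = 
  [  1,   0]
  [ -1,   1]
U = 
  [ -2,  -1]
  [  0,  -4]
Check row 2 of LU: [(-1)(-2), (-1)(-1) + (-4)] = [2, -3] = row 2 of A ✓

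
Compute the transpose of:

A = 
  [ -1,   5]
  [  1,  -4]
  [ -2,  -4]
Aᵀ = 
  [ -1,   1,  -2]
  [  5,  -4,  -4]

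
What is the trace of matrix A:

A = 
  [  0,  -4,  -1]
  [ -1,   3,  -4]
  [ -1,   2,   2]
5

tr(A) = 0 + 3 + 2 = 5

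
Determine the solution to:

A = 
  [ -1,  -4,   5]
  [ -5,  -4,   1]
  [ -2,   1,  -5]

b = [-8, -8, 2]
Row reduce the augmented matrix [A|b]:
R2 → R2 - (5)·R1
R3 → R3 - (2)·R1
R3 → R3 - (9/16)·R2
REF = 
  [  -1,   -4,    5,   -8]
  [   0,   16,  -24,   32]
  [   0,    0, -3/2,    0]

Back-substitution:
x₃ = 0 / (-3/2) = 0
x₂ = (32 - (-24)(0)) / 16 = 2
x₁ = (-8 - (-4)(2) - (5)(0)) / (-1) = 0

x = [0, 2, 0]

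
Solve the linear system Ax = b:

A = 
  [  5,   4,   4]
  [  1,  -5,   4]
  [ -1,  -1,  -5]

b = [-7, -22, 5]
x = [-3, 3, -1]

Row reduce the augmented matrix [A|b]:
R2 → R2 - (1/5)·R1
R3 → R3 + (1/5)·R1
R3 → R3 - (1/29)·R2
REF = 
  [      5,       4,       4,      -7]
  [      0,   -29/5,    16/5,  -103/5]
  [      0,       0, -125/29,  125/29]

Back-substitution:
x₃ = (125/29) / (-125/29) = -1
x₂ = (-103/5 - (16/5)(-1)) / (-29/5) = 3
x₁ = (-7 - (4)(3) - (4)(-1)) / 5 = -3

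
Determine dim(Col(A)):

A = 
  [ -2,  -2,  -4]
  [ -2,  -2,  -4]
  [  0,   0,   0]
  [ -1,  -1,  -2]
Row reduce:
R2 → R2 - (1)·R1
R4 → R4 - (1/2)·R1
REF = 
  [ -2,  -2,  -4]
  [  0,   0,   0]
  [  0,   0,   0]
  [  0,   0,   0]
Pivot columns: 1 → 1 pivot.
dim(Col(A)) = number of pivot columns = 1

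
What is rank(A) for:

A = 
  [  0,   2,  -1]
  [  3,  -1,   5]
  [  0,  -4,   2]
rank(A) = 2

Row reduce:
Swap R1 ↔ R2
R3 → R3 + (2)·R2
REF = 
  [  3,  -1,   5]
  [  0,   2,  -1]
  [  0,   0,   0]
Pivot columns: 1, 2 → 2 pivots.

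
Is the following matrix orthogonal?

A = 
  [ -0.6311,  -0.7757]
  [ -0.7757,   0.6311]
Yes

AᵀA = 
  [  1,   0]
  [  0,   1]
≈ I (equal to I up to the 4-dp rounding of the entries)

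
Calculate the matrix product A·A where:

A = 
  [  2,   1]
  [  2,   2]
A² = A·A:
A²[1,1] = (2)(2) + (1)(2) = 6
A²[1,2] = (2)(1) + (1)(2) = 4
A²[2,1] = (2)(2) + (2)(2) = 8
A²[2,2] = (2)(1) + (2)(2) = 6
A² = 
  [  6,   4]
  [  8,   6]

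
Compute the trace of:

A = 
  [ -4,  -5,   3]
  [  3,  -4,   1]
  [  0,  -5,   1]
-7

tr(A) = -4 + -4 + 1 = -7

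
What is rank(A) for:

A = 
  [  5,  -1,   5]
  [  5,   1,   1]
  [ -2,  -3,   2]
Row reduce:
R2 → R2 - (1)·R1
R3 → R3 + (2/5)·R1
R3 → R3 + (17/10)·R2
REF = 
  [    5,    -1,     5]
  [    0,     2,    -4]
  [    0,     0, -14/5]
Pivot columns: 1, 2, 3 → 3 pivots.

rank(A) = 3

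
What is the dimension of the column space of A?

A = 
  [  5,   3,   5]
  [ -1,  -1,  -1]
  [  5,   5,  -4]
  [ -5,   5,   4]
dim(Col(A)) = 3

Row reduce:
R2 → R2 + (1/5)·R1
R3 → R3 - (1)·R1
R4 → R4 + (1)·R1
R3 → R3 + (5)·R2
R4 → R4 + (20)·R2
R4 → R4 + (1)·R3
REF = 
  [   5,    3,    5]
  [   0, -2/5,    0]
  [   0,    0,   -9]
  [   0,    0,    0]
Pivot columns: 1, 2, 3 → 3 pivots.
dim(Col(A)) = number of pivot columns = 3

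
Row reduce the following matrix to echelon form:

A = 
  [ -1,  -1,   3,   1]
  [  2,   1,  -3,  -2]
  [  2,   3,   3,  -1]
Row operations:
R2 → R2 + (2)·R1
R3 → R3 + (2)·R1
R3 → R3 + (1)·R2

Resulting echelon form:
REF = 
  [ -1,  -1,   3,   1]
  [  0,  -1,   3,   0]
  [  0,   0,  12,   1]

Rank = 3 (number of non-zero pivot rows).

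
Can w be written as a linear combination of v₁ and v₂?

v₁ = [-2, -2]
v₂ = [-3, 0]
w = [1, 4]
Yes

Form the augmented matrix and row-reduce:
[v₁|v₂|w] = 
  [ -2,  -3,   1]
  [ -2,   0,   4]
R2 → R2 - (1)·R1
REF = 
  [ -2,  -3,   1]
  [  0,   3,   3]

No row of the form [0 0 | nonzero], so the system is consistent. Back-substitution gives c₁ = -2, c₂ = 1: w = (-2)·v₁ + (1)·v₂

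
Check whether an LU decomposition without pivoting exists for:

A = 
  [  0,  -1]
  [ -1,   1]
No.
A[1,1] = 0 but A[2,1] = -1 ≠ 0. Any LU with L unit lower triangular has (LU)[1,1] = U[1,1] and (LU)[2,1] = L[2,1]·U[1,1]; matching A forces U[1,1] = 0, which then forces (LU)[2,1] = 0 ≠ -1. A row swap (pivoting) is required.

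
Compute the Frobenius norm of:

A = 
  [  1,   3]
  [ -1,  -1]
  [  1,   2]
||A||_F = 4.123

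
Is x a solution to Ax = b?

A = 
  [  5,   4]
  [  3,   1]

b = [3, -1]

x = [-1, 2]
Yes

Ax = [3, -1] = b ✓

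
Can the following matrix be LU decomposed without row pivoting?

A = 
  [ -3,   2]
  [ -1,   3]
Yes.
A[1,1] = -3 ≠ 0, so Gaussian elimination proceeds without a row swap: multiplier ℓ₂₁ = (-1)/(-3) = 1/3, and U[2,2] = 3 - (1/3)(2) = 7/3.
L = 
  [  1,   0]
  [1/3,   1]
U = 
  [ -3,   2]
  [  0, 7/3]
Check row 2 of LU: [(1/3)(-3), (1/3)(2) + (7/3)] = [-1, 3] = row 2 of A ✓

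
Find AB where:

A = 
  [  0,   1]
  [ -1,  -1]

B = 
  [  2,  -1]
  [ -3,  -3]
AB = 
  [ -3,  -3]
  [  1,   4]

A is 2×2 and B is 2×2, so AB is 2×2. Each entry is (row of A)·(column of B):
AB[1,1] = (0)(2) + (1)(-3) = -3
AB[1,2] = (0)(-1) + (1)(-3) = -3
AB[2,1] = (-1)(2) + (-1)(-3) = 1
AB[2,2] = (-1)(-1) + (-1)(-3) = 4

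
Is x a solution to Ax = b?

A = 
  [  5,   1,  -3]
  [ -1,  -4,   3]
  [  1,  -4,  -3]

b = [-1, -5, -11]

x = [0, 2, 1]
Yes

Ax = [-1, -5, -11] = b ✓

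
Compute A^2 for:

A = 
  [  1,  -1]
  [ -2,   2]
A² = A·A:
A²[1,1] = (1)(1) + (-1)(-2) = 3
A²[1,2] = (1)(-1) + (-1)(2) = -3
A²[2,1] = (-2)(1) + (2)(-2) = -6
A²[2,2] = (-2)(-1) + (2)(2) = 6
A² = 
  [  3,  -3]
  [ -6,   6]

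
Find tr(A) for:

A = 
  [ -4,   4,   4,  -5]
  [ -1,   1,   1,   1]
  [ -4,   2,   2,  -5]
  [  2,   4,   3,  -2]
-3

tr(A) = -4 + 1 + 2 + -2 = -3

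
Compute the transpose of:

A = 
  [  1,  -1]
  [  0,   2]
Aᵀ = 
  [  1,   0]
  [ -1,   2]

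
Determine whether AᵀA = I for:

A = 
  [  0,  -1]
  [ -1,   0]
Yes

AᵀA = 
  [  1,   0]
  [  0,   1]
= I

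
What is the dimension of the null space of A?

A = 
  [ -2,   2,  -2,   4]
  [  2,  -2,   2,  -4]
nullity(A) = 3

Row reduce:
R2 → R2 + (1)·R1
REF = 
  [ -2,   2,  -2,   4]
  [  0,   0,   0,   0]
Pivot columns: 1 → 1 pivot.
rank(A) = 1, so nullity(A) = 4 - 1 = 3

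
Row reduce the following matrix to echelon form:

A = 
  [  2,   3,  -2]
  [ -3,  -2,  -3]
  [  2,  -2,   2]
Row operations:
R2 → R2 + (3/2)·R1
R3 → R3 - (1)·R1
R3 → R3 + (2)·R2

Resulting echelon form:
REF = 
  [  2,   3,  -2]
  [  0, 5/2,  -6]
  [  0,   0,  -8]

Rank = 3 (number of non-zero pivot rows).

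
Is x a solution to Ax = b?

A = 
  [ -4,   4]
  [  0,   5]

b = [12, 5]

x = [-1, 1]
No

Ax = [8, 5] ≠ b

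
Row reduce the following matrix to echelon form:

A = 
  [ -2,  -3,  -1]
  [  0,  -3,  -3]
Row operations:
No row operations needed (already in echelon form).

Resulting echelon form:
REF = 
  [ -2,  -3,  -1]
  [  0,  -3,  -3]

Rank = 2 (number of non-zero pivot rows).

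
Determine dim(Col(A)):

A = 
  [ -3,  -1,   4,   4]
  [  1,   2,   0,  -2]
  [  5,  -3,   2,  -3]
dim(Col(A)) = 3

Row reduce:
R2 → R2 + (1/3)·R1
R3 → R3 + (5/3)·R1
R3 → R3 + (14/5)·R2
REF = 
  [  -3,   -1,    4,    4]
  [   0,  5/3,  4/3, -2/3]
  [   0,    0, 62/5,  9/5]
Pivot columns: 1, 2, 3 → 3 pivots.
dim(Col(A)) = number of pivot columns = 3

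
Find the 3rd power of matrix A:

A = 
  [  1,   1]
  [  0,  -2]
A² = A·A:
A²[1,1] = (1)(1) + (1)(0) = 1
A²[1,2] = (1)(1) + (1)(-2) = -1
A²[2,1] = (0)(1) + (-2)(0) = 0
A²[2,2] = (0)(1) + (-2)(-2) = 4
A² = 
  [  1,  -1]
  [  0,   4]

A^3 = A^2·A:
A^3[1,1] = (1)(1) + (-1)(0) = 1
A^3[1,2] = (1)(1) + (-1)(-2) = 3
A^3[2,1] = (0)(1) + (4)(0) = 0
A^3[2,2] = (0)(1) + (4)(-2) = -8
A^3 = 
  [  1,   3]
  [  0,  -8]

Therefore
A^3 = 
  [  1,   3]
  [  0,  -8]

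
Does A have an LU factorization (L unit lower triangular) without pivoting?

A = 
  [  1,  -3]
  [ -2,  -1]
Yes.
A[1,1] = 1 ≠ 0, so Gaussian elimination proceeds without a row swap: multiplier ℓ₂₁ = (-2)/(1) = -2, and U[2,2] = -1 - (-2)(-3) = -7.
L = 
  [  1,   0]
  [ -2,   1]
U = 
  [  1,  -3]
  [  0,  -7]
Check row 2 of LU: [(-2)(1), (-2)(-3) + (-7)] = [-2, -1] = row 2 of A ✓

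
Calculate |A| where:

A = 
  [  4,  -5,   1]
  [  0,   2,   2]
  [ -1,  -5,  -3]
Cofactor expansion along row 1:
det(A) = (4)·((2)(-3) - (2)(-5)) - (-5)·((0)(-3) - (2)(-1)) + (1)·((0)(-5) - (2)(-1))
  = (4)(4) - (-5)(2) + (1)(2)
  = 28

det(A) = 28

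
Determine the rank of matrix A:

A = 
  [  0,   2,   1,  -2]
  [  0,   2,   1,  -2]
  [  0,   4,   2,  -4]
Row reduce:
R2 → R2 - (1)·R1
R3 → R3 - (2)·R1
REF = 
  [  0,   2,   1,  -2]
  [  0,   0,   0,   0]
  [  0,   0,   0,   0]
Pivot columns: 2 → 1 pivot.

rank(A) = 1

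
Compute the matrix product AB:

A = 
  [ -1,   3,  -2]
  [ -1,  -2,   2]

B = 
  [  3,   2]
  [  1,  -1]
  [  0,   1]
AB = 
  [  0,  -7]
  [ -5,   2]

A is 2×3 and B is 3×2, so AB is 2×2. Each entry is (row of A)·(column of B):
AB[1,1] = (-1)(3) + (3)(1) + (-2)(0) = 0
AB[1,2] = (-1)(2) + (3)(-1) + (-2)(1) = -7
AB[2,1] = (-1)(3) + (-2)(1) + (2)(0) = -5
AB[2,2] = (-1)(2) + (-2)(-1) + (2)(1) = 2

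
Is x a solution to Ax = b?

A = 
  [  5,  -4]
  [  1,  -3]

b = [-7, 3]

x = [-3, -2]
Yes

Ax = [-7, 3] = b ✓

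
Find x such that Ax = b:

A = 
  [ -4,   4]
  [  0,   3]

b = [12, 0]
x = [-3, 0]

Row reduce the augmented matrix [A|b]:
(already in echelon form)
REF = 
  [ -4,   4,  12]
  [  0,   3,   0]

Back-substitution:
x₂ = 0 / 3 = 0
x₁ = (12 - (4)(0)) / (-4) = -3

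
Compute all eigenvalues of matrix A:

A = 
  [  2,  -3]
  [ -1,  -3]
λ = (-1 + √37)/2, (-1 - √37)/2  (≈ 2.541, -3.541)

tr(A) = -1, det(A) = -9
Characteristic polynomial: λ² - tr(A)λ + det(A) = λ² + λ - 9
λ² + λ - 9 = 0  ⇒  λ = (-1 ± √((1)² - 4·(-9)))/2 = (-1 ± √(37))/2
  = (-1 + √37)/2,  (-1 - √37)/2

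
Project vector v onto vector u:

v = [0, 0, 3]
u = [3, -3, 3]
proj_u(v) = [1, -1, 1]

v·u = (0)(3) + (0)(-3) + (3)(3) = 9
u·u = (3)² + (-3)² + (3)² = 27
proj_u(v) = (v·u / u·u) × u = (9/27) × u = (1/3) × u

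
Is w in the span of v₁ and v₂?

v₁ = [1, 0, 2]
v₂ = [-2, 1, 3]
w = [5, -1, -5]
No

Form the augmented matrix and row-reduce:
[v₁|v₂|w] = 
  [  1,  -2,   5]
  [  0,   1,  -1]
  [  2,   3,  -5]
R3 → R3 - (2)·R1
R3 → R3 - (7)·R2
REF = 
  [  1,  -2,   5]
  [  0,   1,  -1]
  [  0,   0,  -8]

Row 3 reads [0 0 | -8], i.e. 0 = -8, so the system is inconsistent and w ∉ span{v₁, v₂}.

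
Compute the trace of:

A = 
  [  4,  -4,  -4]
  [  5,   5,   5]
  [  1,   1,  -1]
8

tr(A) = 4 + 5 + -1 = 8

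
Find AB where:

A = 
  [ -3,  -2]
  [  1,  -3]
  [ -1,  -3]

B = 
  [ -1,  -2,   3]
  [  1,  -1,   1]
AB = 
  [  1,   8, -11]
  [ -4,   1,   0]
  [ -2,   5,  -6]

A is 3×2 and B is 2×3, so AB is 3×3. Each entry is (row of A)·(column of B):
AB[1,1] = (-3)(-1) + (-2)(1) = 1
AB[1,2] = (-3)(-2) + (-2)(-1) = 8
AB[1,3] = (-3)(3) + (-2)(1) = -11
AB[2,1] = (1)(-1) + (-3)(1) = -4
AB[2,2] = (1)(-2) + (-3)(-1) = 1
AB[2,3] = (1)(3) + (-3)(1) = 0
AB[3,1] = (-1)(-1) + (-3)(1) = -2
AB[3,2] = (-1)(-2) + (-3)(-1) = 5
AB[3,3] = (-1)(3) + (-3)(1) = -6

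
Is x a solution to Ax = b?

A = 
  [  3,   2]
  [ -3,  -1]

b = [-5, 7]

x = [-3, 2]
Yes

Ax = [-5, 7] = b ✓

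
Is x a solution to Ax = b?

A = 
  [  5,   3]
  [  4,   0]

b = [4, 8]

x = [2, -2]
Yes

Ax = [4, 8] = b ✓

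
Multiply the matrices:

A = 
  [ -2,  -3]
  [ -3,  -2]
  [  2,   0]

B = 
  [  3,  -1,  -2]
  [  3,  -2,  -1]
A is 3×2 and B is 2×3, so AB is 3×3. Each entry is (row of A)·(column of B):
AB[1,1] = (-2)(3) + (-3)(3) = -15
AB[1,2] = (-2)(-1) + (-3)(-2) = 8
AB[1,3] = (-2)(-2) + (-3)(-1) = 7
AB[2,1] = (-3)(3) + (-2)(3) = -15
AB[2,2] = (-3)(-1) + (-2)(-2) = 7
AB[2,3] = (-3)(-2) + (-2)(-1) = 8
AB[3,1] = (2)(3) + (0)(3) = 6
AB[3,2] = (2)(-1) + (0)(-2) = -2
AB[3,3] = (2)(-2) + (0)(-1) = -4

AB = 
  [-15,   8,   7]
  [-15,   7,   8]
  [  6,  -2,  -4]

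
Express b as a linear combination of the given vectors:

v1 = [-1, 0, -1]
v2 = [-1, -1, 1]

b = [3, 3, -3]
c1 = 0, c2 = -3

b = 0·v1 + -3·v2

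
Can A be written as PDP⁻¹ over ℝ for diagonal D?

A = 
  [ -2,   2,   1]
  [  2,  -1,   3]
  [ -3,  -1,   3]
No

Characteristic polynomial: det(λI - A) = λ³ - 5λ + 35
By the rational root theorem any rational root is an integer dividing 35; none of those is a root, so p(λ) has no rational roots and hence (being an irreducible cubic) no repeated roots.
Discriminant of the cubic: Δ = -32575
Δ < 0 ⇒ one real eigenvalue and a complex-conjugate pair: λ ≈ -3.777, 1.889 + 2.387i, 1.889 - 2.387i
Has complex eigenvalues (not diagonalizable over ℝ).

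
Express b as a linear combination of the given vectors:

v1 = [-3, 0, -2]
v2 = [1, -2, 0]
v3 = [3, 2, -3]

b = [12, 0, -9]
c1 = 0, c2 = 3, c3 = 3

b = 0·v1 + 3·v2 + 3·v3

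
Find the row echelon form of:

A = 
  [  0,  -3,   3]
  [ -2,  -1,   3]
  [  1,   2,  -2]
Row operations:
Swap R1 ↔ R2
R3 → R3 + (1/2)·R1
R3 → R3 + (1/2)·R2

Resulting echelon form:
REF = 
  [ -2,  -1,   3]
  [  0,  -3,   3]
  [  0,   0,   1]

Rank = 3 (number of non-zero pivot rows).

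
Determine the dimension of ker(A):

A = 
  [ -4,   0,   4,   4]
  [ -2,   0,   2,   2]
nullity(A) = 3

Row reduce:
R2 → R2 - (1/2)·R1
REF = 
  [ -4,   0,   4,   4]
  [  0,   0,   0,   0]
Pivot columns: 1 → 1 pivot.
rank(A) = 1, so nullity(A) = 4 - 1 = 3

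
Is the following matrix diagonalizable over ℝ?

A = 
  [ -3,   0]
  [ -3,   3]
Yes

tr(A) = 0, det(A) = -9
Characteristic polynomial: λ² - tr(A)λ + det(A) = λ² - 9
λ² - 9 = (λ + 3)(λ - 3)
Eigenvalues: 3, -3
λ=-3: alg. mult. = 1, geom. mult. = 2 - rank(A - (-3)I) = 2 - 1 = 1
λ=3: alg. mult. = 1, geom. mult. = 2 - rank(A - (3)I) = 2 - 1 = 1
Sum of geometric multiplicities equals n, so A has n independent eigenvectors.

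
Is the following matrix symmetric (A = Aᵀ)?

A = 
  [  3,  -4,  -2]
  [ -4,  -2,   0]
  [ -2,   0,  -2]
Yes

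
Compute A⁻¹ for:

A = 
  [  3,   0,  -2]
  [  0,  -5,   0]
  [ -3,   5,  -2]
det(A) = (3)·((-5)(-2) - (0)(5)) - (0)·((0)(-2) - (0)(-3)) + (-2)·((0)(5) - (-5)(-3))
  = (3)(10) - (0)(0) + (-2)(-15)
  = 60
det(A) = 60 ≠ 0, so A is invertible.

Cofactors Cᵢⱼ = (-1)ⁱ⁺ʲ·Mᵢⱼ:
C = 
  [ 10,   0, -15]
  [-10, -12, -15]
  [-10,   0, -15]

adj(A) = Cᵀ:
adj(A) = 
  [ 10, -10, -10]
  [  0, -12,   0]
  [-15, -15, -15]

A⁻¹ = (1/60) · adj(A):
A⁻¹ = 
  [ 1/6, -1/6, -1/6]
  [   0, -1/5,    0]
  [-1/4, -1/4, -1/4]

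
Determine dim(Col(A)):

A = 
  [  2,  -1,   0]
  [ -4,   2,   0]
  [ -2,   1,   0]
Row reduce:
R2 → R2 + (2)·R1
R3 → R3 + (1)·R1
REF = 
  [  2,  -1,   0]
  [  0,   0,   0]
  [  0,   0,   0]
Pivot columns: 1 → 1 pivot.
dim(Col(A)) = number of pivot columns = 1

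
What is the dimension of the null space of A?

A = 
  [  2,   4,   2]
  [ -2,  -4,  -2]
nullity(A) = 2

Row reduce:
R2 → R2 + (1)·R1
REF = 
  [  2,   4,   2]
  [  0,   0,   0]
Pivot columns: 1 → 1 pivot.
rank(A) = 1, so nullity(A) = 3 - 1 = 2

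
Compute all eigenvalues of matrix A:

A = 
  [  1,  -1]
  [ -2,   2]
λ = 3, 0

tr(A) = 3, det(A) = 0
Characteristic polynomial: λ² - tr(A)λ + det(A) = λ² - 3λ
λ² - 3λ = λ(λ - 3)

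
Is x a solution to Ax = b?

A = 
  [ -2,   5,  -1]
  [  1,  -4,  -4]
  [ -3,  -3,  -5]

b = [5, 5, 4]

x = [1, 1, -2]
Yes

Ax = [5, 5, 4] = b ✓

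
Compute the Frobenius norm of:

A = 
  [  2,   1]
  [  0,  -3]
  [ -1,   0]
||A||_F = 3.873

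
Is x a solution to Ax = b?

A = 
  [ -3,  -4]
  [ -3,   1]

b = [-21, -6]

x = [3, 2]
No

Ax = [-17, -7] ≠ b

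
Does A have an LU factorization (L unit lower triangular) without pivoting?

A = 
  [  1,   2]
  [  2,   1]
Yes.
A[1,1] = 1 ≠ 0, so Gaussian elimination proceeds without a row swap: multiplier ℓ₂₁ = (2)/(1) = 2, and U[2,2] = 1 - (2)(2) = -3.
L = 
  [  1,   0]
  [  2,   1]
U = 
  [  1,   2]
  [  0,  -3]
Check row 2 of LU: [(2)(1), (2)(2) + (-3)] = [2, 1] = row 2 of A ✓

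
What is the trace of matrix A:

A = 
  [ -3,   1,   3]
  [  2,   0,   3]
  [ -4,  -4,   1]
-2

tr(A) = -3 + 0 + 1 = -2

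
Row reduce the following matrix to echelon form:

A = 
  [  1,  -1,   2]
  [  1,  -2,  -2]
Row operations:
R2 → R2 - (1)·R1

Resulting echelon form:
REF = 
  [  1,  -1,   2]
  [  0,  -1,  -4]

Rank = 2 (number of non-zero pivot rows).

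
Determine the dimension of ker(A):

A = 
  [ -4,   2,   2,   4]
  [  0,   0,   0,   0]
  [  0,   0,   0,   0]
nullity(A) = 3

Row reduce:
(no row operations needed)
REF = 
  [ -4,   2,   2,   4]
  [  0,   0,   0,   0]
  [  0,   0,   0,   0]
Pivot columns: 1 → 1 pivot.
rank(A) = 1, so nullity(A) = 4 - 1 = 3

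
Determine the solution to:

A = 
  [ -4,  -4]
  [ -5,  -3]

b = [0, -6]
Row reduce the augmented matrix [A|b]:
R2 → R2 - (5/4)·R1
REF = 
  [ -4,  -4,   0]
  [  0,   2,  -6]

Back-substitution:
x₂ = (-6) / 2 = -3
x₁ = (0 - (-4)(-3)) / (-4) = 3

x = [3, -3]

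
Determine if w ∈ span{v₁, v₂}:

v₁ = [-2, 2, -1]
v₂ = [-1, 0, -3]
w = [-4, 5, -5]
No

Form the augmented matrix and row-reduce:
[v₁|v₂|w] = 
  [ -2,  -1,  -4]
  [  2,   0,   5]
  [ -1,  -3,  -5]
R2 → R2 + (1)·R1
R3 → R3 - (1/2)·R1
R3 → R3 - (5/2)·R2
REF = 
  [   -2,    -1,    -4]
  [    0,    -1,     1]
  [    0,     0, -11/2]

Row 3 reads [0 0 | -11/2], i.e. 0 = -11/2, so the system is inconsistent and w ∉ span{v₁, v₂}.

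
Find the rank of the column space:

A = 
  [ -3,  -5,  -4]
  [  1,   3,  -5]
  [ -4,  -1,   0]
dim(Col(A)) = 3

Row reduce:
R2 → R2 + (1/3)·R1
R3 → R3 - (4/3)·R1
R3 → R3 - (17/4)·R2
REF = 
  [   -3,    -5,    -4]
  [    0,   4/3, -19/3]
  [    0,     0, 129/4]
Pivot columns: 1, 2, 3 → 3 pivots.
dim(Col(A)) = number of pivot columns = 3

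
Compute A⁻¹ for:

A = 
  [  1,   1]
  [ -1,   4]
det(A) = (1)(4) - (1)(-1) = 5
For a 2×2 matrix, A⁻¹ = (1/det(A)) · [[d, -b], [-c, a]]
    = (1/5) · [[4, -1], [1, 1]]

A⁻¹ = 
  [ 4/5, -1/5]
  [ 1/5,  1/5]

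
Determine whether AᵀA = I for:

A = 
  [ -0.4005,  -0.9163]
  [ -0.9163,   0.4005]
Yes

AᵀA = 
  [  1,   0]
  [  0,   1]
≈ I (equal to I up to the 4-dp rounding of the entries)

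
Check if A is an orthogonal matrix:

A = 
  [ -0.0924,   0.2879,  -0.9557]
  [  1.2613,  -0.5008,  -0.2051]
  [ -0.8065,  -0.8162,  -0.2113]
No

AᵀA = 
  [  2.2499,   0,   0]
  [  0,   0.9999,   0]
  [  0,   0,   1.0001]
≠ I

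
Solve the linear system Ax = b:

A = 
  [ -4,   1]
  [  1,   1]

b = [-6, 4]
x = [2, 2]

Row reduce the augmented matrix [A|b]:
R2 → R2 + (1/4)·R1
REF = 
  [ -4,   1,  -6]
  [  0, 5/4, 5/2]

Back-substitution:
x₂ = (5/2) / (5/4) = 2
x₁ = (-6 - (1)(2)) / (-4) = 2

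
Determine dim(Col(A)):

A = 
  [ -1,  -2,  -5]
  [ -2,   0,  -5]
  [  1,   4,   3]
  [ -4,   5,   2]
dim(Col(A)) = 3

Row reduce:
R2 → R2 - (2)·R1
R3 → R3 + (1)·R1
R4 → R4 - (4)·R1
R3 → R3 - (1/2)·R2
R4 → R4 - (13/4)·R2
R4 → R4 + (23/18)·R3
REF = 
  [  -1,   -2,   -5]
  [   0,    4,    5]
  [   0,    0, -9/2]
  [   0,    0,    0]
Pivot columns: 1, 2, 3 → 3 pivots.
dim(Col(A)) = number of pivot columns = 3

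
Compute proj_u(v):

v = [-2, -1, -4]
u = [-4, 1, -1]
proj_u(v) = [-22/9, 11/18, -11/18]

v·u = (-2)(-4) + (-1)(1) + (-4)(-1) = 11
u·u = (-4)² + (1)² + (-1)² = 18
proj_u(v) = (v·u / u·u) × u = (11/18) × u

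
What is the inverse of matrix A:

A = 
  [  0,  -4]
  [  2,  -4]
det(A) = (0)(-4) - (-4)(2) = 8
For a 2×2 matrix, A⁻¹ = (1/det(A)) · [[d, -b], [-c, a]]
    = (1/8) · [[-4, 4], [-2, 0]]

A⁻¹ = 
  [-1/2,  1/2]
  [-1/4,    0]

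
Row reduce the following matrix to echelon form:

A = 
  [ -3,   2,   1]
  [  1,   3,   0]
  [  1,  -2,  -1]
Row operations:
R2 → R2 + (1/3)·R1
R3 → R3 + (1/3)·R1
R3 → R3 + (4/11)·R2

Resulting echelon form:
REF = 
  [   -3,     2,     1]
  [    0,  11/3,   1/3]
  [    0,     0, -6/11]

Rank = 3 (number of non-zero pivot rows).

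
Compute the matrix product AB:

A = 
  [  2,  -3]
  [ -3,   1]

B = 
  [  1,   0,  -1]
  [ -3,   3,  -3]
AB = 
  [ 11,  -9,   7]
  [ -6,   3,   0]

A is 2×2 and B is 2×3, so AB is 2×3. Each entry is (row of A)·(column of B):
AB[1,1] = (2)(1) + (-3)(-3) = 11
AB[1,2] = (2)(0) + (-3)(3) = -9
AB[1,3] = (2)(-1) + (-3)(-3) = 7
AB[2,1] = (-3)(1) + (1)(-3) = -6
AB[2,2] = (-3)(0) + (1)(3) = 3
AB[2,3] = (-3)(-1) + (1)(-3) = 0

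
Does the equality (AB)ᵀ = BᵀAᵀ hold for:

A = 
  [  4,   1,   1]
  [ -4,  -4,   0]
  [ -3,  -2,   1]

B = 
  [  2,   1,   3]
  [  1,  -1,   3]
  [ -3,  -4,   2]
Yes

(AB)ᵀ = 
  [  6, -12, -11]
  [ -1,   0,  -5]
  [ 17, -24, -13]

BᵀAᵀ = 
  [  6, -12, -11]
  [ -1,   0,  -5]
  [ 17, -24, -13]

Both sides are equal — this is the standard identity (AB)ᵀ = BᵀAᵀ, which holds for all A, B.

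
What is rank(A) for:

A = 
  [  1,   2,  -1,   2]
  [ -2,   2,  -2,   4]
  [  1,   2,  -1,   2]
Row reduce:
R2 → R2 + (2)·R1
R3 → R3 - (1)·R1
REF = 
  [  1,   2,  -1,   2]
  [  0,   6,  -4,   8]
  [  0,   0,   0,   0]
Pivot columns: 1, 2 → 2 pivots.

rank(A) = 2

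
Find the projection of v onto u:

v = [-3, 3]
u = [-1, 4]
proj_u(v) = [-15/17, 60/17]

v·u = (-3)(-1) + (3)(4) = 15
u·u = (-1)² + (4)² = 17
proj_u(v) = (v·u / u·u) × u = (15/17) × u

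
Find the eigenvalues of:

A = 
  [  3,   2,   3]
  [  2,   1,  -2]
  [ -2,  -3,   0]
Characteristic polynomial: det(λI - A) = λ³ - 4λ² - λ + 22
Testing integer divisors of the constant term: p(-2) = 0, so (λ + 2) is a factor:
p(λ) = (λ + 2)(λ² - 6λ + 11)
λ² - 6λ + 11 = 0  ⇒  λ = (6 ± √((-6)² - 4·(11)))/2 = (6 ± √(-8))/2
  = 3 + i√2,  3 - i√2

λ = -2, 3 + i√2, 3 - i√2  (≈ -2, 3 + 1.414i, 3 - 1.414i)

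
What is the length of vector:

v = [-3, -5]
5.831

||v||₂ = √((-3)² + (-5)²) = √34 = 5.831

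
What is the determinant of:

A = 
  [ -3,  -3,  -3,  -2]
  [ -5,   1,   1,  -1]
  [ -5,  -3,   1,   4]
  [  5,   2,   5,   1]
438

Cofactor expansion along row 1: det(A) = a₁₁M₁₁ - a₁₂M₁₂ + a₁₃M₁₃ - a₁₄M₁₄

M₁₁ = det[[1, 1, -1]; [-3, 1, 4]; [2, 5, 1]]
  = (1)·((1)(1) - (4)(5)) - (1)·((-3)(1) - (4)(2)) + (-1)·((-3)(5) - (1)(2))
  = (1)(-19) - (1)(-11) + (-1)(-17)
  = 9
M₁₂ = det[[-5, 1, -1]; [-5, 1, 4]; [5, 5, 1]]
  = (-5)·((1)(1) - (4)(5)) - (1)·((-5)(1) - (4)(5)) + (-1)·((-5)(5) - (1)(5))
  = (-5)(-19) - (1)(-25) + (-1)(-30)
  = 150
M₁₃ = det[[-5, 1, -1]; [-5, -3, 4]; [5, 2, 1]]
  = (-5)·((-3)(1) - (4)(2)) - (1)·((-5)(1) - (4)(5)) + (-1)·((-5)(2) - (-3)(5))
  = (-5)(-11) - (1)(-25) + (-1)(5)
  = 75
M₁₄ = det[[-5, 1, 1]; [-5, -3, 1]; [5, 2, 5]]
  = (-5)·((-3)(5) - (1)(2)) - (1)·((-5)(5) - (1)(5)) + (1)·((-5)(2) - (-3)(5))
  = (-5)(-17) - (1)(-30) + (1)(5)
  = 120

det(A) = (-3)(9) - (-3)(150) + (-3)(75) - (-2)(120) = 438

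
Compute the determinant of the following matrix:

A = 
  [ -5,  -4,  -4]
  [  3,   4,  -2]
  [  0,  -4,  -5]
Cofactor expansion along row 1:
det(A) = (-5)·((4)(-5) - (-2)(-4)) - (-4)·((3)(-5) - (-2)(0)) + (-4)·((3)(-4) - (4)(0))
  = (-5)(-28) - (-4)(-15) + (-4)(-12)
  = 128

det(A) = 128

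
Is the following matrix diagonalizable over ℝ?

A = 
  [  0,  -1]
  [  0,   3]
Yes

tr(A) = 3, det(A) = 0
Characteristic polynomial: λ² - tr(A)λ + det(A) = λ² - 3λ
λ² - 3λ = λ(λ - 3)
Eigenvalues: 3, 0
λ=0: alg. mult. = 1, geom. mult. = 2 - rank(A - (0)I) = 2 - 1 = 1
λ=3: alg. mult. = 1, geom. mult. = 2 - rank(A - (3)I) = 2 - 1 = 1
Sum of geometric multiplicities equals n, so A has n independent eigenvectors.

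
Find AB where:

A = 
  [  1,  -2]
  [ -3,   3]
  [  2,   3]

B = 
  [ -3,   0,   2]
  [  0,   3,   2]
AB = 
  [ -3,  -6,  -2]
  [  9,   9,   0]
  [ -6,   9,  10]

A is 3×2 and B is 2×3, so AB is 3×3. Each entry is (row of A)·(column of B):
AB[1,1] = (1)(-3) + (-2)(0) = -3
AB[1,2] = (1)(0) + (-2)(3) = -6
AB[1,3] = (1)(2) + (-2)(2) = -2
AB[2,1] = (-3)(-3) + (3)(0) = 9
AB[2,2] = (-3)(0) + (3)(3) = 9
AB[2,3] = (-3)(2) + (3)(2) = 0
AB[3,1] = (2)(-3) + (3)(0) = -6
AB[3,2] = (2)(0) + (3)(3) = 9
AB[3,3] = (2)(2) + (3)(2) = 10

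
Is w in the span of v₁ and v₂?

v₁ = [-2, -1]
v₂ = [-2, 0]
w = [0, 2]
Yes

Form the augmented matrix and row-reduce:
[v₁|v₂|w] = 
  [ -2,  -2,   0]
  [ -1,   0,   2]
R2 → R2 - (1/2)·R1
REF = 
  [ -2,  -2,   0]
  [  0,   1,   2]

No row of the form [0 0 | nonzero], so the system is consistent. Back-substitution gives c₁ = -2, c₂ = 2: w = (-2)·v₁ + (2)·v₂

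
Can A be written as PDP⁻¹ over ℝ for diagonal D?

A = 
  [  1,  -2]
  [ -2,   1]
Yes

tr(A) = 2, det(A) = -3
Characteristic polynomial: λ² - tr(A)λ + det(A) = λ² - 2λ - 3
λ² - 2λ - 3 = (λ + 1)(λ - 3)
Eigenvalues: 3, -1
λ=-1: alg. mult. = 1, geom. mult. = 2 - rank(A - (-1)I) = 2 - 1 = 1
λ=3: alg. mult. = 1, geom. mult. = 2 - rank(A - (3)I) = 2 - 1 = 1
Sum of geometric multiplicities equals n, so A has n independent eigenvectors.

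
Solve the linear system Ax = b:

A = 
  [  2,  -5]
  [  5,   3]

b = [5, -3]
x = [0, -1]

Row reduce the augmented matrix [A|b]:
R2 → R2 - (5/2)·R1
REF = 
  [    2,    -5,     5]
  [    0,  31/2, -31/2]

Back-substitution:
x₂ = (-31/2) / (31/2) = -1
x₁ = (5 - (-5)(-1)) / 2 = 0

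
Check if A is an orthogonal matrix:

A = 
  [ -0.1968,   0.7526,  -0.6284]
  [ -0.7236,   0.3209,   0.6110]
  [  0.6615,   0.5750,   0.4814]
Yes

AᵀA = 
  [  0.9999,   0,   0]
  [  0,   1,  -0.0001]
  [  0,  -0.0001,   1]
≈ I (equal to I up to the 4-dp rounding of the entries)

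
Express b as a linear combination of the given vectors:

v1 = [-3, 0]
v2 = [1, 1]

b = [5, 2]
c1 = -1, c2 = 2

b = -1·v1 + 2·v2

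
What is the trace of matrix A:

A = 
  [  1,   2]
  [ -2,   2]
3

tr(A) = 1 + 2 = 3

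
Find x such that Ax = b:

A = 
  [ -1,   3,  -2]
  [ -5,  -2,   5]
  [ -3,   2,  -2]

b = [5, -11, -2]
Row reduce the augmented matrix [A|b]:
R2 → R2 - (5)·R1
R3 → R3 - (3)·R1
R3 → R3 - (7/17)·R2
REF = 
  [    -1,      3,     -2,      5]
  [     0,    -17,     15,    -36]
  [     0,      0, -37/17, -37/17]

Back-substitution:
x₃ = (-37/17) / (-37/17) = 1
x₂ = (-36 - (15)(1)) / (-17) = 3
x₁ = (5 - (3)(3) - (-2)(1)) / (-1) = 2

x = [2, 3, 1]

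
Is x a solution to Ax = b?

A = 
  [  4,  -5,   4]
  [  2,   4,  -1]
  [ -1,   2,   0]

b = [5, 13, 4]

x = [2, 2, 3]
No

Ax = [10, 9, 2] ≠ b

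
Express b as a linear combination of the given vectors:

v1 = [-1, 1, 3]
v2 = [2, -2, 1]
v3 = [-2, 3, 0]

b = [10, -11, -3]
c1 = -2, c2 = 3, c3 = -1

b = -2·v1 + 3·v2 + -1·v3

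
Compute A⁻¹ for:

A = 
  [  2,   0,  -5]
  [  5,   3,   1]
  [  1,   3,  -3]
det(A) = (2)·((3)(-3) - (1)(3)) - (0)·((5)(-3) - (1)(1)) + (-5)·((5)(3) - (3)(1))
  = (2)(-12) - (0)(-16) + (-5)(12)
  = -84
det(A) = -84 ≠ 0, so A is invertible.

Cofactors Cᵢⱼ = (-1)ⁱ⁺ʲ·Mᵢⱼ:
C = 
  [-12,  16,  12]
  [-15,  -1,  -6]
  [ 15, -27,   6]

adj(A) = Cᵀ:
adj(A) = 
  [-12, -15,  15]
  [ 16,  -1, -27]
  [ 12,  -6,   6]

A⁻¹ = (-1/84) · adj(A):
A⁻¹ = 
  [  1/7,  5/28, -5/28]
  [-4/21,  1/84,  9/28]
  [ -1/7,  1/14, -1/14]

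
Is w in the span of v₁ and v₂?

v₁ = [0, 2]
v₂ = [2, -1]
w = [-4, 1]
Yes

Form the augmented matrix and row-reduce:
[v₁|v₂|w] = 
  [  0,   2,  -4]
  [  2,  -1,   1]
Swap R1 ↔ R2
REF = 
  [  2,  -1,   1]
  [  0,   2,  -4]

No row of the form [0 0 | nonzero], so the system is consistent. Back-substitution gives c₁ = -1/2, c₂ = -2: w = (-1/2)·v₁ + (-2)·v₂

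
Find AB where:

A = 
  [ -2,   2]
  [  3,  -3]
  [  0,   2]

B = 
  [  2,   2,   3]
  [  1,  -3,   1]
AB = 
  [ -2, -10,  -4]
  [  3,  15,   6]
  [  2,  -6,   2]

A is 3×2 and B is 2×3, so AB is 3×3. Each entry is (row of A)·(column of B):
AB[1,1] = (-2)(2) + (2)(1) = -2
AB[1,2] = (-2)(2) + (2)(-3) = -10
AB[1,3] = (-2)(3) + (2)(1) = -4
AB[2,1] = (3)(2) + (-3)(1) = 3
AB[2,2] = (3)(2) + (-3)(-3) = 15
AB[2,3] = (3)(3) + (-3)(1) = 6
AB[3,1] = (0)(2) + (2)(1) = 2
AB[3,2] = (0)(2) + (2)(-3) = -6
AB[3,3] = (0)(3) + (2)(1) = 2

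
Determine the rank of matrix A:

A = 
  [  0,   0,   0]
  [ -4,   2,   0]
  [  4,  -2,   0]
rank(A) = 1

Row reduce:
Swap R1 ↔ R2
R3 → R3 + (1)·R1
REF = 
  [ -4,   2,   0]
  [  0,   0,   0]
  [  0,   0,   0]
Pivot columns: 1 → 1 pivot.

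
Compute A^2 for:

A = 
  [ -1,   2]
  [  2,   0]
A² = A·A:
A²[1,1] = (-1)(-1) + (2)(2) = 5
A²[1,2] = (-1)(2) + (2)(0) = -2
A²[2,1] = (2)(-1) + (0)(2) = -2
A²[2,2] = (2)(2) + (0)(0) = 4
A² = 
  [  5,  -2]
  [ -2,   4]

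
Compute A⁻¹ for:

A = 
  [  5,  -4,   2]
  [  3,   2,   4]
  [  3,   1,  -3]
det(A) = (5)·((2)(-3) - (4)(1)) - (-4)·((3)(-3) - (4)(3)) + (2)·((3)(1) - (2)(3))
  = (5)(-10) - (-4)(-21) + (2)(-3)
  = -140
det(A) = -140 ≠ 0, so A is invertible.

Cofactors Cᵢⱼ = (-1)ⁱ⁺ʲ·Mᵢⱼ:
C = 
  [-10,  21,  -3]
  [-10, -21, -17]
  [-20, -14,  22]

adj(A) = Cᵀ:
adj(A) = 
  [-10, -10, -20]
  [ 21, -21, -14]
  [ -3, -17,  22]

A⁻¹ = (-1/140) · adj(A):
A⁻¹ = 
  [  1/14,   1/14,    1/7]
  [ -3/20,   3/20,   1/10]
  [ 3/140, 17/140, -11/70]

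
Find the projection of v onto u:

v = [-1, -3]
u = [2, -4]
v·u = (-1)(2) + (-3)(-4) = 10
u·u = (2)² + (-4)² = 20
proj_u(v) = (v·u / u·u) × u = (10/20) × u = (1/2) × u

proj_u(v) = [1, -2]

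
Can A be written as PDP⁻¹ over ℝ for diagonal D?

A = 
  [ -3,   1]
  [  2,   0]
Yes

tr(A) = -3, det(A) = -2
Characteristic polynomial: λ² - tr(A)λ + det(A) = λ² + 3λ - 2
λ² + 3λ - 2 = 0  ⇒  λ = (-3 ± √((3)² - 4·(-2)))/2 = (-3 ± √(17))/2
  = (-3 + √17)/2,  (-3 - √17)/2
Eigenvalues: (-3 + √17)/2, (-3 - √17)/2  (≈ 0.5616, -3.562)
The two irrational eigenvalues are distinct (simple), so each has alg. mult. = geom. mult. = 1.
Sum of geometric multiplicities equals n, so A has n independent eigenvectors.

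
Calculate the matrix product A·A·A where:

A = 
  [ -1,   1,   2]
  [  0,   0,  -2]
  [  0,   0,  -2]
A² = A·A:
A²[1,1] = (-1)(-1) + (1)(0) + (2)(0) = 1
A²[1,2] = (-1)(1) + (1)(0) + (2)(0) = -1
A²[1,3] = (-1)(2) + (1)(-2) + (2)(-2) = -8
A²[2,1] = (0)(-1) + (0)(0) + (-2)(0) = 0
A²[2,2] = (0)(1) + (0)(0) + (-2)(0) = 0
A²[2,3] = (0)(2) + (0)(-2) + (-2)(-2) = 4
A²[3,1] = (0)(-1) + (0)(0) + (-2)(0) = 0
A²[3,2] = (0)(1) + (0)(0) + (-2)(0) = 0
A²[3,3] = (0)(2) + (0)(-2) + (-2)(-2) = 4
A² = 
  [  1,  -1,  -8]
  [  0,   0,   4]
  [  0,   0,   4]

A^3 = A^2·A:
A^3[1,1] = (1)(-1) + (-1)(0) + (-8)(0) = -1
A^3[1,2] = (1)(1) + (-1)(0) + (-8)(0) = 1
A^3[1,3] = (1)(2) + (-1)(-2) + (-8)(-2) = 20
A^3[2,1] = (0)(-1) + (0)(0) + (4)(0) = 0
A^3[2,2] = (0)(1) + (0)(0) + (4)(0) = 0
A^3[2,3] = (0)(2) + (0)(-2) + (4)(-2) = -8
A^3[3,1] = (0)(-1) + (0)(0) + (4)(0) = 0
A^3[3,2] = (0)(1) + (0)(0) + (4)(0) = 0
A^3[3,3] = (0)(2) + (0)(-2) + (4)(-2) = -8
A^3 = 
  [ -1,   1,  20]
  [  0,   0,  -8]
  [  0,   0,  -8]

Therefore
A^3 = 
  [ -1,   1,  20]
  [  0,   0,  -8]
  [  0,   0,  -8]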